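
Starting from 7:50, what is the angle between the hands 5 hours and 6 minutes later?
First find the time 5 hours and 6 minutes after 7:50.
Total minutes: 7 x 60 + 50 + 5 x 60 + 6 = 776.
776 mod 720 = 56 minutes = 12:56.
Now compute the angle at 12:56:
Hour hand: 0 x 30 + 56 x 0.5 = 28 degrees
Minute hand: 56 x 6 = 336 degrees
Difference: |28 - 336| = 308 degrees
Smaller angle: 360 - 308 = 52 degrees

Final answer: 52 degrees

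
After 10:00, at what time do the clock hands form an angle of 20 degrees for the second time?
At t minutes past 10:00, the hour hand is at 30 x 10 + 0.5t degrees and the minute hand is at 6t degrees.
The smaller angle between them is 20 degrees when |30H - 5.5t| = 20 or |30H - 5.5t| = 340.
With H = 10, solve 30 x 10 - 5.5t = +/- target for each target:
  t = (30 x 10 - 20) / 5.5 = 50.91
  t = (30 x 10 + 20) / 5.5 = 58.18
  t = (30 x 10 - 340) / 5.5 = -7.27 (outside (0, 60))
  t = (30 x 10 + 340) / 5.5 = 116.36 (outside (0, 60))
Valid solutions in (0, 60): {50.91, 58.18} minutes.
The second occurrence is t = 58.18 minutes.
The hands form a 20-degree angle at 58.18 minutes past 10:00.

Final answer: 58.18 minutes past 10:00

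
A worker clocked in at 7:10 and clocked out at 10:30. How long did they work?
From 7:10 to 10:30:
(10 x 60 + 30) - (7 x 60 + 10) = 630 - 430 = 200 minutes
= 3 hours and 20 minutes

Final answer: 3 hours and 20 minutes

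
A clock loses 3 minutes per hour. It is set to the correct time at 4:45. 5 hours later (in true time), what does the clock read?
For every 60 true minutes, the faulty clock advances 60 - 3 = 57 minutes.
True elapsed: 5 hours = 300 minutes.
Faulty clock advances: 300 x 57/60 = 285 minutes (drift: 15 minutes behind).
Shown time: 4:45 + 285 minutes = 9:30.

Final answer: 9:30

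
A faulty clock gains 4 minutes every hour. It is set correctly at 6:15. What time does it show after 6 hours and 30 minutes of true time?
For every 60 true minutes, the faulty clock advances 60 + 4 = 64 minutes.
True elapsed: 6 hours and 30 minutes = 390 minutes.
Faulty clock advances: 390 x 64/60 = 416 minutes (drift: 26 minutes ahead).
Shown time: 6:15 + 416 minutes = 1:11.

Final answer: 1:11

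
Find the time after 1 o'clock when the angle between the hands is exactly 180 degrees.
For hands to be 180 degrees apart: |30H - 5.5t| = 180
With H = 1: t = (30 x 1 + 180)/5.5 = 38.18 or t = (30 x 1 - 180)/5.5 = -27.27
First valid solution (0 < t < 60): t = 38.18 minutes
The hands are opposite at 38.18 minutes past 1:00.

Final answer: 38.18 minutes past 1:00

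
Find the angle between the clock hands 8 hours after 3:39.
First find the time 8 hours after 3:39.
Total minutes: 3 x 60 + 39 + 8 x 60 + 0 = 699.
699 mod 720 = 699 minutes = 11:39.
Now compute the angle at 11:39:
Hour hand: 11 x 30 + 39 x 0.5 = 349.5 degrees
Minute hand: 39 x 6 = 234 degrees
Difference: |349.5 - 234| = 115.5 degrees
The angle is 115.5 degrees

Final answer: 115.5 degrees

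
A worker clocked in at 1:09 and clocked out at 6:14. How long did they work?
From 1:09 to 6:14:
(6 x 60 + 14) - (1 x 60 + 9) = 374 - 69 = 305 minutes
= 5 hours and 5 minutes

Final answer: 5 hours and 5 minutes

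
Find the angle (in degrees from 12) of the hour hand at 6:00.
The hour hand moves 30 degrees per hour and 0.5 degrees per minute.
At 6:00: (6) x 30 + 0 x 0.5 = 180 + 0 = 180 degrees

Final answer: 180 degrees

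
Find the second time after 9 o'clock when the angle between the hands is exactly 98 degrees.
At t minutes past 9:00, the hour hand is at 30 x 9 + 0.5t degrees and the minute hand is at 6t degrees.
The smaller angle between them is 98 degrees when |30H - 5.5t| = 98 or |30H - 5.5t| = 262.
With H = 9, solve 30 x 9 - 5.5t = +/- target for each target:
  t = (30 x 9 - 98) / 5.5 = 31.27
  t = (30 x 9 + 98) / 5.5 = 66.91 (outside (0, 60))
  t = (30 x 9 - 262) / 5.5 = 1.45
  t = (30 x 9 + 262) / 5.5 = 96.73 (outside (0, 60))
Valid solutions in (0, 60): {1.45, 31.27} minutes.
The second occurrence is t = 31.27 minutes.
The hands form a 98-degree angle at 31.27 minutes past 9:00.

Final answer: 31.27 minutes past 9:00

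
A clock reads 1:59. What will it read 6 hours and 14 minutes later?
Starting time: 1:59
Adding 14 minutes to 59 minutes: 59 + 14 = 73 minutes = 1 hour and 13 minutes
Adding 6 hours: 1 + 6 + 1 (carry) = 8
Final time: 8:13

Final answer: 8:13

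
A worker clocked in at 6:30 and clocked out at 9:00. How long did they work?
From 6:30 to 9:00:
(9 x 60 + 0) - (6 x 60 + 30) = 540 - 390 = 150 minutes
= 2 hours and 30 minutes

Final answer: 2 hours and 30 minutes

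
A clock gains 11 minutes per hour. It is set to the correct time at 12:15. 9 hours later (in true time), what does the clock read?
For every 60 true minutes, the faulty clock advances 60 + 11 = 71 minutes.
True elapsed: 9 hours = 540 minutes.
Faulty clock advances: 540 x 71/60 = 639 minutes (drift: 99 minutes ahead).
Shown time: 12:15 + 639 minutes = 10:54.

Final answer: 10:54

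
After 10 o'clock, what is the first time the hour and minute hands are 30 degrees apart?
At t minutes past 10:00, the hour hand is at 30 x 10 + 0.5t degrees and the minute hand is at 6t degrees.
The smaller angle between them is 30 degrees when |30H - 5.5t| = 30 or |30H - 5.5t| = 330.
With H = 10, solve 30 x 10 - 5.5t = +/- target for each target:
  t = (30 x 10 - 30) / 5.5 = 49.09
  t = (30 x 10 + 30) / 5.5 = 60 (outside (0, 60))
  t = (30 x 10 - 330) / 5.5 = -5.45 (outside (0, 60))
  t = (30 x 10 + 330) / 5.5 = 114.55 (outside (0, 60))
Valid solutions in (0, 60): {49.09} minutes.
The first occurrence is t = 49.09 minutes.
The hands form a 30-degree angle at 49.09 minutes past 10:00.

Final answer: 49.09 minutes past 10:00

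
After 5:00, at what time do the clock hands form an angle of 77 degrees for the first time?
At t minutes past 5:00, the hour hand is at 30 x 5 + 0.5t degrees and the minute hand is at 6t degrees.
The smaller angle between them is 77 degrees when |30H - 5.5t| = 77 or |30H - 5.5t| = 283.
With H = 5, solve 30 x 5 - 5.5t = +/- target for each target:
  t = (30 x 5 - 77) / 5.5 = 13.27
  t = (30 x 5 + 77) / 5.5 = 41.27
  t = (30 x 5 - 283) / 5.5 = -24.18 (outside (0, 60))
  t = (30 x 5 + 283) / 5.5 = 78.73 (outside (0, 60))
Valid solutions in (0, 60): {13.27, 41.27} minutes.
The first occurrence is t = 13.27 minutes.
The hands form a 77-degree angle at 13.27 minutes past 5:00.

Final answer: 13.27 minutes past 5:00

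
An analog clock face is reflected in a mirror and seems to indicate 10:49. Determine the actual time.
Reflection across the vertical (12-6) axis maps a hand at angle A degrees to (360 - A) degrees, which sends a reading of T minutes past 12:00 to (720 - T) minutes past 12:00.
Mirror reads 10:49 = 649 minutes past 12:00.
Actual time: (720 - 649) mod 720 = 71 minutes = 1:11.

Final answer: 1:11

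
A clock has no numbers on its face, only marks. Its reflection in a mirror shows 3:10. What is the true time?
Reflection across the vertical (12-6) axis maps a hand at angle A degrees to (360 - A) degrees, which sends a reading of T minutes past 12:00 to (720 - T) minutes past 12:00.
Mirror reads 3:10 = 190 minutes past 12:00.
Actual time: (720 - 190) mod 720 = 530 minutes = 8:50.

Final answer: 8:50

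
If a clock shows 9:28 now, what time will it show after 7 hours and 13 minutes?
Starting time: 9:28
Adding 13 minutes to 28 minutes: 28 + 13 = 41 minutes
Adding 7 hours: 9 + 7 = 16 - 12 = 4
Final time: 4:41

Final answer: 4:41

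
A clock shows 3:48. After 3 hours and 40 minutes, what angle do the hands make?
First find the time 3 hours and 40 minutes after 3:48.
Total minutes: 3 x 60 + 48 + 3 x 60 + 40 = 448.
448 mod 720 = 448 minutes = 7:28.
Now compute the angle at 7:28:
Hour hand: 7 x 30 + 28 x 0.5 = 224 degrees
Minute hand: 28 x 6 = 168 degrees
Difference: |224 - 168| = 56 degrees
The angle is 56 degrees

Final answer: 56 degrees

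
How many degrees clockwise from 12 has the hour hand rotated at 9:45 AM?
The hour hand moves 30 degrees per hour and 0.5 degrees per minute.
At 9:45: (9) x 30 + 45 x 0.5 = 270 + 22.5 = 292.5 degrees

Final answer: 292.5 degrees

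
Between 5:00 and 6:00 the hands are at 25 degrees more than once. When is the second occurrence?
At t minutes past 5:00, the hour hand is at 30 x 5 + 0.5t degrees and the minute hand is at 6t degrees.
The smaller angle between them is 25 degrees when |30H - 5.5t| = 25 or |30H - 5.5t| = 335.
With H = 5, solve 30 x 5 - 5.5t = +/- target for each target:
  t = (30 x 5 - 25) / 5.5 = 22.73
  t = (30 x 5 + 25) / 5.5 = 31.82
  t = (30 x 5 - 335) / 5.5 = -33.64 (outside (0, 60))
  t = (30 x 5 + 335) / 5.5 = 88.18 (outside (0, 60))
Valid solutions in (0, 60): {22.73, 31.82} minutes.
The second occurrence is t = 31.82 minutes.
The hands form a 25-degree angle at 31.82 minutes past 5:00.

Final answer: 31.82 minutes past 5:00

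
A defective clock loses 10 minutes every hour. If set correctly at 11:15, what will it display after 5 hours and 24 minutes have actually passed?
For every 60 true minutes, the faulty clock advances 60 - 10 = 50 minutes.
True elapsed: 5 hours and 24 minutes = 324 minutes.
Faulty clock advances: 324 x 50/60 = 270 minutes (drift: 54 minutes behind).
Shown time: 11:15 + 270 minutes = 3:45.

Final answer: 3:45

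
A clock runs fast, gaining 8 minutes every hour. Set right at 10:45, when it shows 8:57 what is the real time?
For every 60 true minutes, the faulty clock advances 68 minutes, so 1 faulty-clock minute corresponds to 60/68 true minutes.
From 10:45 to 8:57 on the faulty dial is 612 minutes.
True elapsed: 612 x 60/68 = 540 minutes = 9 hours.
True time: 10:45 + 9 hours = 7:45.

Final answer: 7:45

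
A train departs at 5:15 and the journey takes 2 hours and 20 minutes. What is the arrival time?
Starting time: 5:15
Adding 20 minutes to 15 minutes: 15 + 20 = 35 minutes
Adding 2 hours: 5 + 2 = 7
Final time: 7:35

Final answer: 7:35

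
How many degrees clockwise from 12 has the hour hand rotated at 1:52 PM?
The hour hand moves 30 degrees per hour and 0.5 degrees per minute.
At 1:52: (1) x 30 + 52 x 0.5 = 30 + 26 = 56 degrees

Final answer: 56 degrees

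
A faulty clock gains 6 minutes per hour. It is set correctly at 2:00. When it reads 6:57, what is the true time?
For every 60 true minutes, the faulty clock advances 66 minutes, so 1 faulty-clock minute corresponds to 60/66 true minutes.
From 2:00 to 6:57 on the faulty dial is 297 minutes.
True elapsed: 297 x 60/66 = 270 minutes = 4 hours and 30 minutes.
True time: 2:00 + 4 hours and 30 minutes = 6:30.

Final answer: 6:30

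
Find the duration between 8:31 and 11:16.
From 8:31 to 11:16:
(11 x 60 + 16) - (8 x 60 + 31) = 676 - 511 = 165 minutes
= 2 hours and 45 minutes

Final answer: 2 hours and 45 minutes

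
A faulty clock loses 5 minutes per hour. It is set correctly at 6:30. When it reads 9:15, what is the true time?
For every 60 true minutes, the faulty clock advances 55 minutes, so 1 faulty-clock minute corresponds to 60/55 true minutes.
From 6:30 to 9:15 on the faulty dial is 165 minutes.
True elapsed: 165 x 60/55 = 180 minutes = 3 hours.
True time: 6:30 + 3 hours = 9:30.

Final answer: 9:30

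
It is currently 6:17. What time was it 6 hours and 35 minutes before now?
Starting time: 6:17 = 377 total minutes past 12:00
Subtracting: 6 hours and 35 minutes = 395 minutes
377 - 395 = -18 (negative, add 12 hours = 720) = 702 minutes
= 11 hours and 42 minutes past 12:00 = 11:42

Final answer: 11:42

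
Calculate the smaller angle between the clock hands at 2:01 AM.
Hour hand position: 2 x 30 + 1 x 0.5 = 60.5 degrees
Minute hand position: 1 x 6 = 6 degrees
Difference: |60.5 - 6| = 54.5 degrees
The angle between the hands is 54.5 degrees

Final answer: 54.5 degrees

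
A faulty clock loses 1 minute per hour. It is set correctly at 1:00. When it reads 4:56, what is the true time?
For every 60 true minutes, the faulty clock advances 59 minutes, so 1 faulty-clock minute corresponds to 60/59 true minutes.
From 1:00 to 4:56 on the faulty dial is 236 minutes.
True elapsed: 236 x 60/59 = 240 minutes = 4 hours.
True time: 1:00 + 4 hours = 5:00.

Final answer: 5:00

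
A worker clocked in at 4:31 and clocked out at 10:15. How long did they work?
From 4:31 to 10:15:
(10 x 60 + 15) - (4 x 60 + 31) = 615 - 271 = 344 minutes
= 5 hours and 44 minutes

Final answer: 5 hours and 44 minutes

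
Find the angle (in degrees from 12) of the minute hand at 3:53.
The minute hand moves 6 degrees per minute.
At 3:53: 53 x 6 = 318 degrees

Final answer: 318 degrees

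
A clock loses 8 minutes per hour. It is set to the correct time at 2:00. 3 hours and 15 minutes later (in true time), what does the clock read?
For every 60 true minutes, the faulty clock advances 60 - 8 = 52 minutes.
True elapsed: 3 hours and 15 minutes = 195 minutes.
Faulty clock advances: 195 x 52/60 = 169 minutes (drift: 26 minutes behind).
Shown time: 2:00 + 169 minutes = 4:49.

Final answer: 4:49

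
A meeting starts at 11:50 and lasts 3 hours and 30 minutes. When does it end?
Starting time: 11:50
Adding 30 minutes to 50 minutes: 50 + 30 = 80 minutes = 1 hour and 20 minutes
Adding 3 hours: 11 + 3 + 1 (carry) = 15 - 12 = 3
Final time: 3:20

Final answer: 3:20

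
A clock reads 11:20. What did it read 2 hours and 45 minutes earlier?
Starting time: 11:20 = 680 total minutes past 12:00
Subtracting: 2 hours and 45 minutes = 165 minutes
680 - 165 = 515 minutes
= 8 hours and 35 minutes past 12:00 = 8:35

Final answer: 8:35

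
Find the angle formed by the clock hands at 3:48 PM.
Hour hand position: 3 x 30 + 48 x 0.5 = 114 degrees
Minute hand position: 48 x 6 = 288 degrees
Difference: |114 - 288| = 174 degrees
The angle between the hands is 174 degrees

Final answer: 174 degrees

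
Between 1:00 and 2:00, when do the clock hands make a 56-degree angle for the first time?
At t minutes past 1:00, the hour hand is at 30 x 1 + 0.5t degrees and the minute hand is at 6t degrees.
The smaller angle between them is 56 degrees when |30H - 5.5t| = 56 or |30H - 5.5t| = 304.
With H = 1, solve 30 x 1 - 5.5t = +/- target for each target:
  t = (30 x 1 - 56) / 5.5 = -4.73 (outside (0, 60))
  t = (30 x 1 + 56) / 5.5 = 15.64
  t = (30 x 1 - 304) / 5.5 = -49.82 (outside (0, 60))
  t = (30 x 1 + 304) / 5.5 = 60.73 (outside (0, 60))
Valid solutions in (0, 60): {15.64} minutes.
The first occurrence is t = 15.64 minutes.
The hands form a 56-degree angle at 15.64 minutes past 1:00.

Final answer: 15.64 minutes past 1:00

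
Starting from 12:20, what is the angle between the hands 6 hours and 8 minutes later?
First find the time 6 hours and 8 minutes after 12:20.
Total minutes: 12 x 60 + 20 + 6 x 60 + 8 = 1108.
1108 mod 720 = 388 minutes = 6:28.
Now compute the angle at 6:28:
Hour hand: 6 x 30 + 28 x 0.5 = 194 degrees
Minute hand: 28 x 6 = 168 degrees
Difference: |194 - 168| = 26 degrees
The angle is 26 degrees

Final answer: 26 degrees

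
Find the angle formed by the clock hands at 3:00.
Hour hand position: 3 x 30 + 0 x 0.5 = 90 degrees
Minute hand position: 0 x 6 = 0 degrees
Difference: |90 - 0| = 90 degrees
The angle between the hands is 90 degrees

Final answer: 90 degrees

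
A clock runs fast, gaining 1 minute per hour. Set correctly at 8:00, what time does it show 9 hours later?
For every 60 true minutes, the faulty clock advances 60 + 1 = 61 minutes.
True elapsed: 9 hours = 540 minutes.
Faulty clock advances: 540 x 61/60 = 549 minutes (drift: 9 minutes ahead).
Shown time: 8:00 + 549 minutes = 5:09.

Final answer: 5:09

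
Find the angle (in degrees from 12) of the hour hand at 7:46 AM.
The hour hand moves 30 degrees per hour and 0.5 degrees per minute.
At 7:46: (7) x 30 + 46 x 0.5 = 210 + 23 = 233 degrees

Final answer: 233 degrees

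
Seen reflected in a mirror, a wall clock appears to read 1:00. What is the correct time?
Reflection across the vertical (12-6) axis maps a hand at angle A degrees to (360 - A) degrees, which sends a reading of T minutes past 12:00 to (720 - T) minutes past 12:00.
Mirror reads 1:00 = 60 minutes past 12:00.
Actual time: (720 - 60) mod 720 = 660 minutes = 11:00.

Final answer: 11:00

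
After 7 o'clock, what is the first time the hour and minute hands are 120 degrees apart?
At t minutes past 7:00, the hour hand is at 30 x 7 + 0.5t degrees and the minute hand is at 6t degrees.
The smaller angle between them is 120 degrees when |30H - 5.5t| = 120 or |30H - 5.5t| = 240.
With H = 7, solve 30 x 7 - 5.5t = +/- target for each target:
  t = (30 x 7 - 120) / 5.5 = 16.36
  t = (30 x 7 + 120) / 5.5 = 60 (outside (0, 60))
  t = (30 x 7 - 240) / 5.5 = -5.45 (outside (0, 60))
  t = (30 x 7 + 240) / 5.5 = 81.82 (outside (0, 60))
Valid solutions in (0, 60): {16.36} minutes.
The first occurrence is t = 16.36 minutes.
The hands form a 120-degree angle at 16.36 minutes past 7:00.

Final answer: 16.36 minutes past 7:00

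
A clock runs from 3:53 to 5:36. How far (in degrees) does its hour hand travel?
The hour hand moves 0.5 degrees per minute.
Time elapsed: 5:36 - 3:53 = 103 minutes
Angular displacement: 103 x 0.5 = 51.5 degrees

Final answer: 51.5 degrees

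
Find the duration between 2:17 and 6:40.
From 2:17 to 6:40:
(6 x 60 + 40) - (2 x 60 + 17) = 400 - 137 = 263 minutes
= 4 hours and 23 minutes

Final answer: 4 hours and 23 minutes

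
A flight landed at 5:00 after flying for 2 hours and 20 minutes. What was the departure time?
Starting time: 5:00 = 300 total minutes past 12:00
Subtracting: 2 hours and 20 minutes = 140 minutes
300 - 140 = 160 minutes
= 2 hours and 40 minutes past 12:00 = 2:40

Final answer: 2:40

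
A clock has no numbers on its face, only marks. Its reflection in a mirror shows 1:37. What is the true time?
Reflection across the vertical (12-6) axis maps a hand at angle A degrees to (360 - A) degrees, which sends a reading of T minutes past 12:00 to (720 - T) minutes past 12:00.
Mirror reads 1:37 = 97 minutes past 12:00.
Actual time: (720 - 97) mod 720 = 623 minutes = 10:23.

Final answer: 10:23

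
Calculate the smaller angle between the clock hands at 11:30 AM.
Hour hand position: 11 x 30 + 30 x 0.5 = 345 degrees
Minute hand position: 30 x 6 = 180 degrees
Difference: |345 - 180| = 165 degrees
The angle between the hands is 165 degrees

Final answer: 165 degrees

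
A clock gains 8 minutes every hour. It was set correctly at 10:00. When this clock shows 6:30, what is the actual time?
For every 60 true minutes, the faulty clock advances 68 minutes, so 1 faulty-clock minute corresponds to 60/68 true minutes.
From 10:00 to 6:30 on the faulty dial is 510 minutes.
True elapsed: 510 x 60/68 = 450 minutes = 7 hours and 30 minutes.
True time: 10:00 + 7 hours and 30 minutes = 5:30.

Final answer: 5:30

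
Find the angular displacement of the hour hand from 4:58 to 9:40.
The hour hand moves 0.5 degrees per minute.
Time elapsed: 9:40 - 4:58 = 282 minutes
Angular displacement: 282 x 0.5 = 141 degrees

Final answer: 141 degrees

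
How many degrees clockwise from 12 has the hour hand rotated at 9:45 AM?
The hour hand moves 30 degrees per hour and 0.5 degrees per minute.
At 9:45: (9) x 30 + 45 x 0.5 = 270 + 22.5 = 292.5 degrees

Final answer: 292.5 degrees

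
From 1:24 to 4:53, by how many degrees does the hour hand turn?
The hour hand moves 0.5 degrees per minute.
Time elapsed: 4:53 - 1:24 = 209 minutes
Angular displacement: 209 x 0.5 = 104.5 degrees

Final answer: 104.5 degrees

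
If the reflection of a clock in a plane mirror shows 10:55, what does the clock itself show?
Reflection across the vertical (12-6) axis maps a hand at angle A degrees to (360 - A) degrees, which sends a reading of T minutes past 12:00 to (720 - T) minutes past 12:00.
Mirror reads 10:55 = 655 minutes past 12:00.
Actual time: (720 - 655) mod 720 = 65 minutes = 1:05.

Final answer: 1:05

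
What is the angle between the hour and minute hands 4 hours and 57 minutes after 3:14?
First find the time 4 hours and 57 minutes after 3:14.
Total minutes: 3 x 60 + 14 + 4 x 60 + 57 = 491.
491 mod 720 = 491 minutes = 8:11.
Now compute the angle at 8:11:
Hour hand: 8 x 30 + 11 x 0.5 = 245.5 degrees
Minute hand: 11 x 6 = 66 degrees
Difference: |245.5 - 66| = 179.5 degrees
The angle is 179.5 degrees

Final answer: 179.5 degrees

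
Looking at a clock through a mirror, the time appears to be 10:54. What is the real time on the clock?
Reflection across the vertical (12-6) axis maps a hand at angle A degrees to (360 - A) degrees, which sends a reading of T minutes past 12:00 to (720 - T) minutes past 12:00.
Mirror reads 10:54 = 654 minutes past 12:00.
Actual time: (720 - 654) mod 720 = 66 minutes = 1:06.

Final answer: 1:06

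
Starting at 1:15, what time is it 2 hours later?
Starting time: 1:15
Adding 0 minutes to 15 minutes: 15 + 0 = 15 minutes
Adding 2 hours: 1 + 2 = 3
Final time: 3:15

Final answer: 3:15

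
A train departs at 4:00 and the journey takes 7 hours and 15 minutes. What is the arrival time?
Starting time: 4:00
Adding 15 minutes to 0 minutes: 0 + 15 = 15 minutes
Adding 7 hours: 4 + 7 = 11
Final time: 11:15

Final answer: 11:15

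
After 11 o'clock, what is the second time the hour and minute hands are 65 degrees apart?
At t minutes past 11:00, the hour hand is at 30 x 11 + 0.5t degrees and the minute hand is at 6t degrees.
The smaller angle between them is 65 degrees when |30H - 5.5t| = 65 or |30H - 5.5t| = 295.
With H = 11, solve 30 x 11 - 5.5t = +/- target for each target:
  t = (30 x 11 - 65) / 5.5 = 48.18
  t = (30 x 11 + 65) / 5.5 = 71.82 (outside (0, 60))
  t = (30 x 11 - 295) / 5.5 = 6.36
  t = (30 x 11 + 295) / 5.5 = 113.64 (outside (0, 60))
Valid solutions in (0, 60): {6.36, 48.18} minutes.
The second occurrence is t = 48.18 minutes.
The hands form a 65-degree angle at 48.18 minutes past 11:00.

Final answer: 48.18 minutes past 11:00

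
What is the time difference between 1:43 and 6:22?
From 1:43 to 6:22:
(6 x 60 + 22) - (1 x 60 + 43) = 382 - 103 = 279 minutes
= 4 hours and 39 minutes

Final answer: 4 hours and 39 minutes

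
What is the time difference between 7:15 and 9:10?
From 7:15 to 9:10:
(9 x 60 + 10) - (7 x 60 + 15) = 550 - 435 = 115 minutes
= 1 hour and 55 minutes

Final answer: 1 hour and 55 minutes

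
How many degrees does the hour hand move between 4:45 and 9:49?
The hour hand moves 0.5 degrees per minute.
Time elapsed: 9:49 - 4:45 = 304 minutes
Angular displacement: 304 x 0.5 = 152 degrees

Final answer: 152 degrees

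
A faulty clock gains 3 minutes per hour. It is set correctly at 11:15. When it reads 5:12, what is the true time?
For every 60 true minutes, the faulty clock advances 63 minutes, so 1 faulty-clock minute corresponds to 60/63 true minutes.
From 11:15 to 5:12 on the faulty dial is 357 minutes.
True elapsed: 357 x 60/63 = 340 minutes = 5 hours and 40 minutes.
True time: 11:15 + 5 hours and 40 minutes = 4:55.

Final answer: 4:55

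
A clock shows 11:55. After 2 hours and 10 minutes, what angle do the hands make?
First find the time 2 hours and 10 minutes after 11:55.
Total minutes: 11 x 60 + 55 + 2 x 60 + 10 = 845.
845 mod 720 = 125 minutes = 2:05.
Now compute the angle at 2:05:
Hour hand: 2 x 30 + 5 x 0.5 = 62.5 degrees
Minute hand: 5 x 6 = 30 degrees
Difference: |62.5 - 30| = 32.5 degrees
The angle is 32.5 degrees

Final answer: 32.5 degrees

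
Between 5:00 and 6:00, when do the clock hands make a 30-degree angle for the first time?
At t minutes past 5:00, the hour hand is at 30 x 5 + 0.5t degrees and the minute hand is at 6t degrees.
The smaller angle between them is 30 degrees when |30H - 5.5t| = 30 or |30H - 5.5t| = 330.
With H = 5, solve 30 x 5 - 5.5t = +/- target for each target:
  t = (30 x 5 - 30) / 5.5 = 21.82
  t = (30 x 5 + 30) / 5.5 = 32.73
  t = (30 x 5 - 330) / 5.5 = -32.73 (outside (0, 60))
  t = (30 x 5 + 330) / 5.5 = 87.27 (outside (0, 60))
Valid solutions in (0, 60): {21.82, 32.73} minutes.
The first occurrence is t = 21.82 minutes.
The hands form a 30-degree angle at 21.82 minutes past 5:00.

Final answer: 21.82 minutes past 5:00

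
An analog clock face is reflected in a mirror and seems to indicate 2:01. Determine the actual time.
Reflection across the vertical (12-6) axis maps a hand at angle A degrees to (360 - A) degrees, which sends a reading of T minutes past 12:00 to (720 - T) minutes past 12:00.
Mirror reads 2:01 = 121 minutes past 12:00.
Actual time: (720 - 121) mod 720 = 599 minutes = 9:59.

Final answer: 9:59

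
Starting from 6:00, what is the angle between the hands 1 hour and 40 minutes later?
First find the time 1 hour and 40 minutes after 6:00.
Total minutes: 6 x 60 + 0 + 1 x 60 + 40 = 460.
460 mod 720 = 460 minutes = 7:40.
Now compute the angle at 7:40:
Hour hand: 7 x 30 + 40 x 0.5 = 230 degrees
Minute hand: 40 x 6 = 240 degrees
Difference: |230 - 240| = 10 degrees
The angle is 10 degrees

Final answer: 10 degrees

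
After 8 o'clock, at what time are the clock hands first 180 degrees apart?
For hands to be 180 degrees apart: |30H - 5.5t| = 180
With H = 8: t = (30 x 8 + 180)/5.5 = 76.36 or t = (30 x 8 - 180)/5.5 = 10.91
First valid solution (0 < t < 60): t = 10.91 minutes
The hands are opposite at 10.91 minutes past 8:00.

Final answer: 10.91 minutes past 8:00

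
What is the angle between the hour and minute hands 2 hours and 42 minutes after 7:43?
First find the time 2 hours and 42 minutes after 7:43.
Total minutes: 7 x 60 + 43 + 2 x 60 + 42 = 625.
625 mod 720 = 625 minutes = 10:25.
Now compute the angle at 10:25:
Hour hand: 10 x 30 + 25 x 0.5 = 312.5 degrees
Minute hand: 25 x 6 = 150 degrees
Difference: |312.5 - 150| = 162.5 degrees
The angle is 162.5 degrees

Final answer: 162.5 degrees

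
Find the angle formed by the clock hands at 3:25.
Hour hand position: 3 x 30 + 25 x 0.5 = 102.5 degrees
Minute hand position: 25 x 6 = 150 degrees
Difference: |102.5 - 150| = 47.5 degrees
The angle between the hands is 47.5 degrees

Final answer: 47.5 degrees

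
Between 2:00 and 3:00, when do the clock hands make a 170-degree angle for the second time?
At t minutes past 2:00, the hour hand is at 30 x 2 + 0.5t degrees and the minute hand is at 6t degrees.
The smaller angle between them is 170 degrees when |30H - 5.5t| = 170 or |30H - 5.5t| = 190.
With H = 2, solve 30 x 2 - 5.5t = +/- target for each target:
  t = (30 x 2 - 170) / 5.5 = -20 (outside (0, 60))
  t = (30 x 2 + 170) / 5.5 = 41.82
  t = (30 x 2 - 190) / 5.5 = -23.64 (outside (0, 60))
  t = (30 x 2 + 190) / 5.5 = 45.45
Valid solutions in (0, 60): {41.82, 45.45} minutes.
The second occurrence is t = 45.45 minutes.
The hands form a 170-degree angle at 45.45 minutes past 2:00.

Final answer: 45.45 minutes past 2:00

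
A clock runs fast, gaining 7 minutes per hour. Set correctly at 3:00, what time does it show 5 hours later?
For every 60 true minutes, the faulty clock advances 60 + 7 = 67 minutes.
True elapsed: 5 hours = 300 minutes.
Faulty clock advances: 300 x 67/60 = 335 minutes (drift: 35 minutes ahead).
Shown time: 3:00 + 335 minutes = 8:35.

Final answer: 8:35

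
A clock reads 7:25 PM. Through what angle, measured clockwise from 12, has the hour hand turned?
The hour hand moves 30 degrees per hour and 0.5 degrees per minute.
At 7:25: (7) x 30 + 25 x 0.5 = 210 + 12.5 = 222.5 degrees

Final answer: 222.5 degrees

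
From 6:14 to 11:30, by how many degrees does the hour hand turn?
The hour hand moves 0.5 degrees per minute.
Time elapsed: 11:30 - 6:14 = 316 minutes
Angular displacement: 316 x 0.5 = 158 degrees

Final answer: 158 degrees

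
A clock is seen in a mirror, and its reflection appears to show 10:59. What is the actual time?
Reflection across the vertical (12-6) axis maps a hand at angle A degrees to (360 - A) degrees, which sends a reading of T minutes past 12:00 to (720 - T) minutes past 12:00.
Mirror reads 10:59 = 659 minutes past 12:00.
Actual time: (720 - 659) mod 720 = 61 minutes = 1:01.

Final answer: 1:01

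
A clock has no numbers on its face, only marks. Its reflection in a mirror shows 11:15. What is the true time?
Reflection across the vertical (12-6) axis maps a hand at angle A degrees to (360 - A) degrees, which sends a reading of T minutes past 12:00 to (720 - T) minutes past 12:00.
Mirror reads 11:15 = 675 minutes past 12:00.
Actual time: (720 - 675) mod 720 = 45 minutes = 12:45.

Final answer: 12:45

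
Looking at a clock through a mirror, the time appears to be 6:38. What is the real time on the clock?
Reflection across the vertical (12-6) axis maps a hand at angle A degrees to (360 - A) degrees, which sends a reading of T minutes past 12:00 to (720 - T) minutes past 12:00.
Mirror reads 6:38 = 398 minutes past 12:00.
Actual time: (720 - 398) mod 720 = 322 minutes = 5:22.

Final answer: 5:22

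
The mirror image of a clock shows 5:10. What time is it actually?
Reflection across the vertical (12-6) axis maps a hand at angle A degrees to (360 - A) degrees, which sends a reading of T minutes past 12:00 to (720 - T) minutes past 12:00.
Mirror reads 5:10 = 310 minutes past 12:00.
Actual time: (720 - 310) mod 720 = 410 minutes = 6:50.

Final answer: 6:50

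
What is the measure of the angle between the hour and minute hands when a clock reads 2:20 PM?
Hour hand position: 2 x 30 + 20 x 0.5 = 70 degrees
Minute hand position: 20 x 6 = 120 degrees
Difference: |70 - 120| = 50 degrees
The angle between the hands is 50 degrees

Final answer: 50 degrees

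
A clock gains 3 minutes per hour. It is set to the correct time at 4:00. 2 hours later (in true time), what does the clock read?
For every 60 true minutes, the faulty clock advances 60 + 3 = 63 minutes.
True elapsed: 2 hours = 120 minutes.
Faulty clock advances: 120 x 63/60 = 126 minutes (drift: 6 minutes ahead).
Shown time: 4:00 + 126 minutes = 6:06.

Final answer: 6:06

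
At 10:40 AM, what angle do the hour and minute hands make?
Hour hand position: 10 x 30 + 40 x 0.5 = 320 degrees
Minute hand position: 40 x 6 = 240 degrees
Difference: |320 - 240| = 80 degrees
The angle between the hands is 80 degrees

Final answer: 80 degrees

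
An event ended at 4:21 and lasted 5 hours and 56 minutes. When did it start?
Starting time: 4:21 = 261 total minutes past 12:00
Subtracting: 5 hours and 56 minutes = 356 minutes
261 - 356 = -95 (negative, add 12 hours = 720) = 625 minutes
= 10 hours and 25 minutes past 12:00 = 10:25

Final answer: 10:25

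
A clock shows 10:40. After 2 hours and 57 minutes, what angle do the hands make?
First find the time 2 hours and 57 minutes after 10:40.
Total minutes: 10 x 60 + 40 + 2 x 60 + 57 = 817.
817 mod 720 = 97 minutes = 1:37.
Now compute the angle at 1:37:
Hour hand: 1 x 30 + 37 x 0.5 = 48.5 degrees
Minute hand: 37 x 6 = 222 degrees
Difference: |48.5 - 222| = 173.5 degrees
The angle is 173.5 degrees

Final answer: 173.5 degrees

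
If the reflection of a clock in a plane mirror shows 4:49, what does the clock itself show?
Reflection across the vertical (12-6) axis maps a hand at angle A degrees to (360 - A) degrees, which sends a reading of T minutes past 12:00 to (720 - T) minutes past 12:00.
Mirror reads 4:49 = 289 minutes past 12:00.
Actual time: (720 - 289) mod 720 = 431 minutes = 7:11.

Final answer: 7:11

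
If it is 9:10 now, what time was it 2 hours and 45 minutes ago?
Starting time: 9:10 = 550 total minutes past 12:00
Subtracting: 2 hours and 45 minutes = 165 minutes
550 - 165 = 385 minutes
= 6 hours and 25 minutes past 12:00 = 6:25

Final answer: 6:25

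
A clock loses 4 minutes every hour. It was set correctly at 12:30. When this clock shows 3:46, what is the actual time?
For every 60 true minutes, the faulty clock advances 56 minutes, so 1 faulty-clock minute corresponds to 60/56 true minutes.
From 12:30 to 3:46 on the faulty dial is 196 minutes.
True elapsed: 196 x 60/56 = 210 minutes = 3 hours and 30 minutes.
True time: 12:30 + 3 hours and 30 minutes = 4:00.

Final answer: 4:00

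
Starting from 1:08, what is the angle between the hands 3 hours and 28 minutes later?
First find the time 3 hours and 28 minutes after 1:08.
Total minutes: 1 x 60 + 8 + 3 x 60 + 28 = 276.
276 mod 720 = 276 minutes = 4:36.
Now compute the angle at 4:36:
Hour hand: 4 x 30 + 36 x 0.5 = 138 degrees
Minute hand: 36 x 6 = 216 degrees
Difference: |138 - 216| = 78 degrees
The angle is 78 degrees

Final answer: 78 degrees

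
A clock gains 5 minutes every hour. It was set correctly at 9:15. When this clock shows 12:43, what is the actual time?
For every 60 true minutes, the faulty clock advances 65 minutes, so 1 faulty-clock minute corresponds to 60/65 true minutes.
From 9:15 to 12:43 on the faulty dial is 208 minutes.
True elapsed: 208 x 60/65 = 192 minutes = 3 hours and 12 minutes.
True time: 9:15 + 3 hours and 12 minutes = 12:27.

Final answer: 12:27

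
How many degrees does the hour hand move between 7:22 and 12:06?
The hour hand moves 0.5 degrees per minute.
Time elapsed: 12:06 - 7:22 = 284 minutes
Angular displacement: 284 x 0.5 = 142 degrees

Final answer: 142 degrees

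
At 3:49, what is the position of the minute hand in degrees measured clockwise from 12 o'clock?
The minute hand moves 6 degrees per minute.
At 3:49: 49 x 6 = 294 degrees

Final answer: 294 degrees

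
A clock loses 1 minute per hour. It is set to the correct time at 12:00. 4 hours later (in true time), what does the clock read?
For every 60 true minutes, the faulty clock advances 60 - 1 = 59 minutes.
True elapsed: 4 hours = 240 minutes.
Faulty clock advances: 240 x 59/60 = 236 minutes (drift: 4 minutes behind).
Shown time: 12:00 + 236 minutes = 3:56.

Final answer: 3:56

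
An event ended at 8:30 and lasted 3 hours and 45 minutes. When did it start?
Starting time: 8:30 = 510 total minutes past 12:00
Subtracting: 3 hours and 45 minutes = 225 minutes
510 - 225 = 285 minutes
= 4 hours and 45 minutes past 12:00 = 4:45

Final answer: 4:45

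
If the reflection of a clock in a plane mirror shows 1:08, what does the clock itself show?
Reflection across the vertical (12-6) axis maps a hand at angle A degrees to (360 - A) degrees, which sends a reading of T minutes past 12:00 to (720 - T) minutes past 12:00.
Mirror reads 1:08 = 68 minutes past 12:00.
Actual time: (720 - 68) mod 720 = 652 minutes = 10:52.

Final answer: 10:52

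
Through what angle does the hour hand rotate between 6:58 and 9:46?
The hour hand moves 0.5 degrees per minute.
Time elapsed: 9:46 - 6:58 = 168 minutes
Angular displacement: 168 x 0.5 = 84 degrees

Final answer: 84 degrees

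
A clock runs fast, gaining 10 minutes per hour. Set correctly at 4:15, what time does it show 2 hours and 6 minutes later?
For every 60 true minutes, the faulty clock advances 60 + 10 = 70 minutes.
True elapsed: 2 hours and 6 minutes = 126 minutes.
Faulty clock advances: 126 x 70/60 = 147 minutes (drift: 21 minutes ahead).
Shown time: 4:15 + 147 minutes = 6:42.

Final answer: 6:42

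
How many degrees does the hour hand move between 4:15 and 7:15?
The hour hand moves 0.5 degrees per minute.
Time elapsed: 7:15 - 4:15 = 180 minutes
Angular displacement: 180 x 0.5 = 90 degrees

Final answer: 90 degrees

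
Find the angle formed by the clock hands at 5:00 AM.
Hour hand position: 5 x 30 + 0 x 0.5 = 150 degrees
Minute hand position: 0 x 6 = 0 degrees
Difference: |150 - 0| = 150 degrees
The angle between the hands is 150 degrees

Final answer: 150 degrees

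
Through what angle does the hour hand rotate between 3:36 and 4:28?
The hour hand moves 0.5 degrees per minute.
Time elapsed: 4:28 - 3:36 = 52 minutes
Angular displacement: 52 x 0.5 = 26 degrees

Final answer: 26 degrees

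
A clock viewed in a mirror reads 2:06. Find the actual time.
Reflection across the vertical (12-6) axis maps a hand at angle A degrees to (360 - A) degrees, which sends a reading of T minutes past 12:00 to (720 - T) minutes past 12:00.
Mirror reads 2:06 = 126 minutes past 12:00.
Actual time: (720 - 126) mod 720 = 594 minutes = 9:54.

Final answer: 9:54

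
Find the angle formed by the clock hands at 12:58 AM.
Hour hand position: 0 x 30 + 58 x 0.5 = 29 degrees
Minute hand position: 58 x 6 = 348 degrees
Difference: |29 - 348| = 319 degrees
Since 319 > 180, the smaller angle is 360 - 319 = 41 degrees

Final answer: 41 degrees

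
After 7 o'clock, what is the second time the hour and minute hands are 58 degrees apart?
At t minutes past 7:00, the hour hand is at 30 x 7 + 0.5t degrees and the minute hand is at 6t degrees.
The smaller angle between them is 58 degrees when |30H - 5.5t| = 58 or |30H - 5.5t| = 302.
With H = 7, solve 30 x 7 - 5.5t = +/- target for each target:
  t = (30 x 7 - 58) / 5.5 = 27.64
  t = (30 x 7 + 58) / 5.5 = 48.73
  t = (30 x 7 - 302) / 5.5 = -16.73 (outside (0, 60))
  t = (30 x 7 + 302) / 5.5 = 93.09 (outside (0, 60))
Valid solutions in (0, 60): {27.64, 48.73} minutes.
The second occurrence is t = 48.73 minutes.
The hands form a 58-degree angle at 48.73 minutes past 7:00.

Final answer: 48.73 minutes past 7:00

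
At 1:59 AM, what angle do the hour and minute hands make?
Hour hand position: 1 x 30 + 59 x 0.5 = 59.5 degrees
Minute hand position: 59 x 6 = 354 degrees
Difference: |59.5 - 354| = 294.5 degrees
Since 294.5 > 180, the smaller angle is 360 - 294.5 = 65.5 degrees

Final answer: 65.5 degrees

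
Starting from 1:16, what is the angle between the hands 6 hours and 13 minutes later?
First find the time 6 hours and 13 minutes after 1:16.
Total minutes: 1 x 60 + 16 + 6 x 60 + 13 = 449.
449 mod 720 = 449 minutes = 7:29.
Now compute the angle at 7:29:
Hour hand: 7 x 30 + 29 x 0.5 = 224.5 degrees
Minute hand: 29 x 6 = 174 degrees
Difference: |224.5 - 174| = 50.5 degrees
The angle is 50.5 degrees

Final answer: 50.5 degrees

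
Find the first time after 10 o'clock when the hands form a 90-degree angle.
At t minutes past 10:00, the hour hand is at 30 x 10 + 0.5t degrees and the minute hand is at 6t degrees.
The smaller angle between them is 90 degrees when |30H - 5.5t| = 90 or |30H - 5.5t| = 270.
With H = 10, solve 30 x 10 - 5.5t = +/- target for each target:
  t = (30 x 10 - 90) / 5.5 = 38.18
  t = (30 x 10 + 90) / 5.5 = 70.91 (outside (0, 60))
  t = (30 x 10 - 270) / 5.5 = 5.45
  t = (30 x 10 + 270) / 5.5 = 103.64 (outside (0, 60))
Valid solutions in (0, 60): {5.45, 38.18} minutes.
First occurrence: t = 5.45 minutes.
The hands are at right angles at 5.45 minutes past 10:00.

Final answer: 5.45 minutes past 10:00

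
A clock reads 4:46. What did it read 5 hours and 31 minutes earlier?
Starting time: 4:46 = 286 total minutes past 12:00
Subtracting: 5 hours and 31 minutes = 331 minutes
286 - 331 = -45 (negative, add 12 hours = 720) = 675 minutes
= 11 hours and 15 minutes past 12:00 = 11:15

Final answer: 11:15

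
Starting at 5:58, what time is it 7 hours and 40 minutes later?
Starting time: 5:58
Adding 40 minutes to 58 minutes: 58 + 40 = 98 minutes = 1 hour and 38 minutes
Adding 7 hours: 5 + 7 + 1 (carry) = 13 - 12 = 1
Final time: 1:38

Final answer: 1:38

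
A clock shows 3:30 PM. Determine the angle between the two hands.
Hour hand position: 3 x 30 + 30 x 0.5 = 105 degrees
Minute hand position: 30 x 6 = 180 degrees
Difference: |105 - 180| = 75 degrees
The angle between the hands is 75 degrees

Final answer: 75 degrees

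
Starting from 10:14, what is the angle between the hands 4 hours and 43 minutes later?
First find the time 4 hours and 43 minutes after 10:14.
Total minutes: 10 x 60 + 14 + 4 x 60 + 43 = 897.
897 mod 720 = 177 minutes = 2:57.
Now compute the angle at 2:57:
Hour hand: 2 x 30 + 57 x 0.5 = 88.5 degrees
Minute hand: 57 x 6 = 342 degrees
Difference: |88.5 - 342| = 253.5 degrees
Smaller angle: 360 - 253.5 = 106.5 degrees

Final answer: 106.5 degrees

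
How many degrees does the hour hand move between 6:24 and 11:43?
The hour hand moves 0.5 degrees per minute.
Time elapsed: 11:43 - 6:24 = 319 minutes
Angular displacement: 319 x 0.5 = 159.5 degrees

Final answer: 159.5 degrees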